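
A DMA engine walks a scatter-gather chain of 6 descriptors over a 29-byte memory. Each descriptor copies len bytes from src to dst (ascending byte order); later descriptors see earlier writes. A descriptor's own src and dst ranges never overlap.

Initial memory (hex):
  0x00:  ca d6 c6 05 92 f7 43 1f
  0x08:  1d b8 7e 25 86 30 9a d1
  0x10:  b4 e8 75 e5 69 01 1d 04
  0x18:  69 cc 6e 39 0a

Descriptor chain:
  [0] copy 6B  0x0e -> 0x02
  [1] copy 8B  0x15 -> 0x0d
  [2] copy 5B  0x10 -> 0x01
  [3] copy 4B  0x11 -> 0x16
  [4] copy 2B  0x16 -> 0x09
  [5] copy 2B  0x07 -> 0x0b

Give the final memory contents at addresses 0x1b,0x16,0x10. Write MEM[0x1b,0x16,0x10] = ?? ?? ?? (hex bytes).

#0 dst[0x02+6] := {0x9a,0xd1,0xb4,0xe8,0x75,0xe5}
#1 dst[0x0d+8] := {0x01,0x1d,0x04,0x69,0xcc,0x6e,0x39,0x0a}
#2 dst[0x01+5] := {0x69,0xcc,0x6e,0x39,0x0a}
#3 dst[0x16+4] := {0xcc,0x6e,0x39,0x0a}
#4 dst[0x09+2] := {0xcc,0x6e}
#5 dst[0x0b+2] := {0xe5,0x1d}
query mem[0x1b]=0x39, mem[0x16]=0xcc, mem[0x10]=0x69

MEM[0x1b,0x16,0x10] = 39 cc 69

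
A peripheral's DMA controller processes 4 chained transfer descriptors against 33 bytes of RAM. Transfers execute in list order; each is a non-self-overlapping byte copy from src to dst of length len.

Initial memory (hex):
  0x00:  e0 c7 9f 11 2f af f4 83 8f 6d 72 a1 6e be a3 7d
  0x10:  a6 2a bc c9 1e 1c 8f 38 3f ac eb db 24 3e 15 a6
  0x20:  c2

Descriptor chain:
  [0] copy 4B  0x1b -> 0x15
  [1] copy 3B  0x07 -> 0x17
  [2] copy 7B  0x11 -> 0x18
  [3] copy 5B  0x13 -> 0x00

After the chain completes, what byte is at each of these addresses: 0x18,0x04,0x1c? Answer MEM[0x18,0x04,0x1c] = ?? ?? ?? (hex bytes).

D0: mem[0x15..0x18] <- [db 24 3e 15]
D1: mem[0x17..0x19] <- [83 8f 6d]
D2: mem[0x18..0x1e] <- [2a bc c9 1e db 24 83]
D3: mem[0x00..0x04] <- [c9 1e db 24 83]
query mem[0x18]=0x2a, mem[0x04]=0x83, mem[0x1c]=0xdb

MEM[0x18,0x04,0x1c] = 2a 83 db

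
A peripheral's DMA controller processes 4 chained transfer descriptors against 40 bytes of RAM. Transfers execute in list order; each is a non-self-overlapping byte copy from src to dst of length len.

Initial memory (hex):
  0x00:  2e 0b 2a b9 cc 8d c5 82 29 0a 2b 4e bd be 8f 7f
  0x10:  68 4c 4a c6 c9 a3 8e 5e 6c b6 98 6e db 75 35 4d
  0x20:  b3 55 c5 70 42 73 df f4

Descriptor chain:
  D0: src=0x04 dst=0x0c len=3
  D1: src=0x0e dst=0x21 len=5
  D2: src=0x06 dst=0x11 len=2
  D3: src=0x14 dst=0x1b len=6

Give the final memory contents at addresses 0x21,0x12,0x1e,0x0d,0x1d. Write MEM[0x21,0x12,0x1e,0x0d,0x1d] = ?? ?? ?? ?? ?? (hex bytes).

[0] 0x04->0x0c len=3 : cc 8d c5
[1] 0x0e->0x21 len=5 : c5 7f 68 4c 4a
[2] 0x06->0x11 len=2 : c5 82
[3] 0x14->0x1b len=6 : c9 a3 8e 5e 6c b6
query mem[0x21]=0xc5, mem[0x12]=0x82, mem[0x1e]=0x5e, mem[0x0d]=0x8d, mem[0x1d]=0x8e

MEM[0x21,0x12,0x1e,0x0d,0x1d] = c5 82 5e 8d 8e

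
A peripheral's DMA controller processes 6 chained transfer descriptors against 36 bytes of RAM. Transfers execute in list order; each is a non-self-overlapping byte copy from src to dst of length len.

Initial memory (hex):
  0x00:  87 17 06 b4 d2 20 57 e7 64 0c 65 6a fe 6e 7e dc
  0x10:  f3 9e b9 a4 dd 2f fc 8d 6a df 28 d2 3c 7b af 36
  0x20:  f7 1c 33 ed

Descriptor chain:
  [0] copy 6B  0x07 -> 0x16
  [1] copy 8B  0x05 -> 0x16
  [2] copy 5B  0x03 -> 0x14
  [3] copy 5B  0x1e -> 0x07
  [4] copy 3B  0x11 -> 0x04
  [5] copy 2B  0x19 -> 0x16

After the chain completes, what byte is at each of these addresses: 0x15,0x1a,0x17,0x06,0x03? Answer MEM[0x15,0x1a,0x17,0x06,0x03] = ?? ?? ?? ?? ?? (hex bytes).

MEM[0x15,0x1a,0x17,0x06,0x03] = d2 0c 0c a4 b4

D0: mem[0x16..0x1b] <- [e7 64 0c 65 6a fe]
D1: mem[0x16..0x1d] <- [20 57 e7 64 0c 65 6a fe]
D2: mem[0x14..0x18] <- [b4 d2 20 57 e7]
D3: mem[0x07..0x0b] <- [af 36 f7 1c 33]
D4: mem[0x04..0x06] <- [9e b9 a4]
D5: mem[0x16..0x17] <- [64 0c]
query mem[0x15]=0xd2, mem[0x1a]=0x0c, mem[0x17]=0x0c, mem[0x06]=0xa4, mem[0x03]=0xb4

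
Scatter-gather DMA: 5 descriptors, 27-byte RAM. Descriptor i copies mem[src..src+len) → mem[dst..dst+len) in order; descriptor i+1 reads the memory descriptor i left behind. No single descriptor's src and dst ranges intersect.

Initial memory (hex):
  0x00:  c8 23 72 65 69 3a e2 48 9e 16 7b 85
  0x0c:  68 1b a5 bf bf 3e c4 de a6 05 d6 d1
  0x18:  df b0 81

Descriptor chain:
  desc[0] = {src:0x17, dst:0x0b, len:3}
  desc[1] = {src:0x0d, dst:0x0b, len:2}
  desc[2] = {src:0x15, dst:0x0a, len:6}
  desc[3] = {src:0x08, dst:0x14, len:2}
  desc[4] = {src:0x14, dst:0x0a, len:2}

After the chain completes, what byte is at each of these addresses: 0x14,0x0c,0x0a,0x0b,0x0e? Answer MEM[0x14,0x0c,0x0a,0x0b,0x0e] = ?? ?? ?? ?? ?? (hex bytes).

D0: mem[0x0b..0x0d] <- [d1 df b0]
D1: mem[0x0b..0x0c] <- [b0 a5]
D2: mem[0x0a..0x0f] <- [05 d6 d1 df b0 81]
D3: mem[0x14..0x15] <- [9e 16]
D4: mem[0x0a..0x0b] <- [9e 16]
query mem[0x14]=0x9e, mem[0x0c]=0xd1, mem[0x0a]=0x9e, mem[0x0b]=0x16, mem[0x0e]=0xb0

MEM[0x14,0x0c,0x0a,0x0b,0x0e] = 9e d1 9e 16 b0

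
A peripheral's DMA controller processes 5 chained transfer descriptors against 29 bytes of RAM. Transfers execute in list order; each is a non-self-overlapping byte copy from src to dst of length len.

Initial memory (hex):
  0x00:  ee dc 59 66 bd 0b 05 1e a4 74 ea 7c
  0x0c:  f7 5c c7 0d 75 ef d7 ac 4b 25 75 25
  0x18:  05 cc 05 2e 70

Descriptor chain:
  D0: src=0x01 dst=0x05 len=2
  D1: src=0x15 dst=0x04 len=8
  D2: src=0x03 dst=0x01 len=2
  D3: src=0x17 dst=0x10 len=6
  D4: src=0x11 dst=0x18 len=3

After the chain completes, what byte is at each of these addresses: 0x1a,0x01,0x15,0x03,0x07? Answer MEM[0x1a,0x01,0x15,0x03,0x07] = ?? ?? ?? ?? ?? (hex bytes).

MEM[0x1a,0x01,0x15,0x03,0x07] = 05 66 70 66 05

[0] 0x01->0x05 len=2 : dc 59
[1] 0x15->0x04 len=8 : 25 75 25 05 cc 05 2e 70
[2] 0x03->0x01 len=2 : 66 25
[3] 0x17->0x10 len=6 : 25 05 cc 05 2e 70
[4] 0x11->0x18 len=3 : 05 cc 05
query mem[0x1a]=0x05, mem[0x01]=0x66, mem[0x15]=0x70, mem[0x03]=0x66, mem[0x07]=0x05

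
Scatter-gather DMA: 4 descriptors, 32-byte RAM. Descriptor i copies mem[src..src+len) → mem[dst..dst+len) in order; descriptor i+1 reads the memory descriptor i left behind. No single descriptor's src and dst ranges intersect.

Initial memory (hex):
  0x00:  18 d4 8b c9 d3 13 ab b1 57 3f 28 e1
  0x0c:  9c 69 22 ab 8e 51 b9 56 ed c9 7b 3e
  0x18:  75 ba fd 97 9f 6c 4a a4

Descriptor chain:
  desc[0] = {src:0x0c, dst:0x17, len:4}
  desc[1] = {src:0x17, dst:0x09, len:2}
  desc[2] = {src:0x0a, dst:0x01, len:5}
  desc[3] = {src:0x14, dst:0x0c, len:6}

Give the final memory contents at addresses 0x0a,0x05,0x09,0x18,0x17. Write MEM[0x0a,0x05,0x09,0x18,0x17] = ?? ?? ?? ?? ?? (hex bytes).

MEM[0x0a,0x05,0x09,0x18,0x17] = 69 22 9c 69 9c

  after D0: wrote 4B at 0x17 = 9c6922ab
  after D1: wrote 2B at 0x09 = 9c69
  after D2: wrote 5B at 0x01 = 69e19c6922
  after D3: wrote 6B at 0x0c = edc97b9c6922
query mem[0x0a]=0x69, mem[0x05]=0x22, mem[0x09]=0x9c, mem[0x18]=0x69, mem[0x17]=0x9c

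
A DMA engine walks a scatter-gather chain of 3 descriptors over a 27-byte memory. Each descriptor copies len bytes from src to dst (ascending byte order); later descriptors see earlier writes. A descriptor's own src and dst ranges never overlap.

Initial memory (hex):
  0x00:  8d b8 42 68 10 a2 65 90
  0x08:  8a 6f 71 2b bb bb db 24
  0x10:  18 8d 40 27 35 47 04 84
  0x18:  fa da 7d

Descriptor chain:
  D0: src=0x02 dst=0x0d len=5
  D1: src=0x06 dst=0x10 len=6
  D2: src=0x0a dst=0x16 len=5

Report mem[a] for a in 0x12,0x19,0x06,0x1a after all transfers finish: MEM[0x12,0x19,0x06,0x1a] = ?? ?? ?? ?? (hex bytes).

MEM[0x12,0x19,0x06,0x1a] = 8a 42 65 68

  after D0: wrote 5B at 0x0d = 426810a265
  after D1: wrote 6B at 0x10 = 65908a6f712b
  after D2: wrote 5B at 0x16 = 712bbb4268
query mem[0x12]=0x8a, mem[0x19]=0x42, mem[0x06]=0x65, mem[0x1a]=0x68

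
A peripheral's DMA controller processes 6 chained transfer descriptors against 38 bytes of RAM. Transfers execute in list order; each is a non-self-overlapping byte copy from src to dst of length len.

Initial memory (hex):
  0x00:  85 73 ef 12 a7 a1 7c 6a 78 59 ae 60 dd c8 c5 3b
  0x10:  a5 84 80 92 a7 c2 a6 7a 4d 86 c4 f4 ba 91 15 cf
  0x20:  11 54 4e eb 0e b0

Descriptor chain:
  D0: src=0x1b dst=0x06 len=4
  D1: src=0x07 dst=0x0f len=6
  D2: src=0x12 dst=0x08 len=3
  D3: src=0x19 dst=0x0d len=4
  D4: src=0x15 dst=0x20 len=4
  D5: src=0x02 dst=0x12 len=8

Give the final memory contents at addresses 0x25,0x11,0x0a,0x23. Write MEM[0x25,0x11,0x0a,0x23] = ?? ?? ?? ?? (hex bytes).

MEM[0x25,0x11,0x0a,0x23] = b0 15 dd 4d

[0] 0x1b->0x06 len=4 : f4 ba 91 15
[1] 0x07->0x0f len=6 : ba 91 15 ae 60 dd
[2] 0x12->0x08 len=3 : ae 60 dd
[3] 0x19->0x0d len=4 : 86 c4 f4 ba
[4] 0x15->0x20 len=4 : c2 a6 7a 4d
[5] 0x02->0x12 len=8 : ef 12 a7 a1 f4 ba ae 60
query mem[0x25]=0xb0, mem[0x11]=0x15, mem[0x0a]=0xdd, mem[0x23]=0x4d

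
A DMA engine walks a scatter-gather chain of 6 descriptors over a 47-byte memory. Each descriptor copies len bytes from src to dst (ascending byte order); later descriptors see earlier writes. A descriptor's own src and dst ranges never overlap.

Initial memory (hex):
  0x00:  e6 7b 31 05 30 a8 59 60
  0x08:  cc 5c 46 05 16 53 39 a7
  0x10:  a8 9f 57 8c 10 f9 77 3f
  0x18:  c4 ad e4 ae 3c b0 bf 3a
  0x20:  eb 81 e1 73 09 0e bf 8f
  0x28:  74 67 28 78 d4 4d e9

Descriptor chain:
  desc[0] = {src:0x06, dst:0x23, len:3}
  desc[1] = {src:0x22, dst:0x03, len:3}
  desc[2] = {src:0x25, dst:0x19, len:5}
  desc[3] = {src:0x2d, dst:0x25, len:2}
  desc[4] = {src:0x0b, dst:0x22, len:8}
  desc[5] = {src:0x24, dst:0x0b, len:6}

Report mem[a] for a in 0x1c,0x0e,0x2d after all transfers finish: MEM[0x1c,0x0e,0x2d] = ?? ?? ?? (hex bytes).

MEM[0x1c,0x0e,0x2d] = 74 a8 4d

  after D0: wrote 3B at 0x23 = 5960cc
  after D1: wrote 3B at 0x03 = e15960
  after D2: wrote 5B at 0x19 = ccbf8f7467
  after D3: wrote 2B at 0x25 = 4de9
  after D4: wrote 8B at 0x22 = 05165339a7a89f57
  after D5: wrote 6B at 0x0b = 5339a7a89f57
query mem[0x1c]=0x74, mem[0x0e]=0xa8, mem[0x2d]=0x4d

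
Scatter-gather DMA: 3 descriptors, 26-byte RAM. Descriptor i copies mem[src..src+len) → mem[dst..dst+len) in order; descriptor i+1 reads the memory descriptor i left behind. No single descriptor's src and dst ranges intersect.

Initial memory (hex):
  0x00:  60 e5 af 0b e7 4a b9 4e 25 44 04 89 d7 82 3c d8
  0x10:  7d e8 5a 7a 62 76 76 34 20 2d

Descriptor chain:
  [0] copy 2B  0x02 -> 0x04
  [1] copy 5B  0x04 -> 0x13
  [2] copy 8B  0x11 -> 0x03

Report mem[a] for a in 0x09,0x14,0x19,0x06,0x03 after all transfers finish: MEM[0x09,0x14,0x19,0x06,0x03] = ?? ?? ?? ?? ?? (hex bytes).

#0 dst[0x04+2] := {0xaf,0x0b}
#1 dst[0x13+5] := {0xaf,0x0b,0xb9,0x4e,0x25}
#2 dst[0x03+8] := {0xe8,0x5a,0xaf,0x0b,0xb9,0x4e,0x25,0x20}
query mem[0x09]=0x25, mem[0x14]=0x0b, mem[0x19]=0x2d, mem[0x06]=0x0b, mem[0x03]=0xe8

MEM[0x09,0x14,0x19,0x06,0x03] = 25 0b 2d 0b e8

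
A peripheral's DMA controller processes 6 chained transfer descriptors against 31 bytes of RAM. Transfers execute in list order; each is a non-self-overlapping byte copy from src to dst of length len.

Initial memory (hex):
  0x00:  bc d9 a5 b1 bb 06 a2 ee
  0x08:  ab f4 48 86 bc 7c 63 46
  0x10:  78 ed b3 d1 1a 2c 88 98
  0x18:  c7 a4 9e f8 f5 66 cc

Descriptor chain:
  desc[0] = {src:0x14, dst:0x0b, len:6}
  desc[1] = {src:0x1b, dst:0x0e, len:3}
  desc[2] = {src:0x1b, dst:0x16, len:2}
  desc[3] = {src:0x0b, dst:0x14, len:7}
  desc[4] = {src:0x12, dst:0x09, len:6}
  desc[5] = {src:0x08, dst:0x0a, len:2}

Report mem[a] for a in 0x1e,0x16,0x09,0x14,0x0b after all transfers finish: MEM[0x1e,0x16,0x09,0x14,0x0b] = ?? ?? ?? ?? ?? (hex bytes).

D0: mem[0x0b..0x10] <- [1a 2c 88 98 c7 a4]
D1: mem[0x0e..0x10] <- [f8 f5 66]
D2: mem[0x16..0x17] <- [f8 f5]
D3: mem[0x14..0x1a] <- [1a 2c 88 f8 f5 66 ed]
D4: mem[0x09..0x0e] <- [b3 d1 1a 2c 88 f8]
D5: mem[0x0a..0x0b] <- [ab b3]
query mem[0x1e]=0xcc, mem[0x16]=0x88, mem[0x09]=0xb3, mem[0x14]=0x1a, mem[0x0b]=0xb3

MEM[0x1e,0x16,0x09,0x14,0x0b] = cc 88 b3 1a b3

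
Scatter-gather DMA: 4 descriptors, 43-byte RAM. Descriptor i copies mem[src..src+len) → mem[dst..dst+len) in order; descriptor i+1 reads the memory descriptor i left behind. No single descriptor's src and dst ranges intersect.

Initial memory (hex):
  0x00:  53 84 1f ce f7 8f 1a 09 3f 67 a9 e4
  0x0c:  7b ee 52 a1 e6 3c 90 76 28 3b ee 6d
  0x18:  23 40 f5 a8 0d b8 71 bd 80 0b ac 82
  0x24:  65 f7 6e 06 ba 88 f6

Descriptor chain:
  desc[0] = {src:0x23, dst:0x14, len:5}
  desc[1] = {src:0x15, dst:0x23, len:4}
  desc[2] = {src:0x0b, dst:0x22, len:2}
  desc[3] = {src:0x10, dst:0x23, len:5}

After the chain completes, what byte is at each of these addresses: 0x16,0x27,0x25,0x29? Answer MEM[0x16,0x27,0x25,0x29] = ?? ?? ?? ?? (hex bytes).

MEM[0x16,0x27,0x25,0x29] = f7 82 90 88

  after D0: wrote 5B at 0x14 = 8265f76e06
  after D1: wrote 4B at 0x23 = 65f76e06
  after D2: wrote 2B at 0x22 = e47b
  after D3: wrote 5B at 0x23 = e63c907682
query mem[0x16]=0xf7, mem[0x27]=0x82, mem[0x25]=0x90, mem[0x29]=0x88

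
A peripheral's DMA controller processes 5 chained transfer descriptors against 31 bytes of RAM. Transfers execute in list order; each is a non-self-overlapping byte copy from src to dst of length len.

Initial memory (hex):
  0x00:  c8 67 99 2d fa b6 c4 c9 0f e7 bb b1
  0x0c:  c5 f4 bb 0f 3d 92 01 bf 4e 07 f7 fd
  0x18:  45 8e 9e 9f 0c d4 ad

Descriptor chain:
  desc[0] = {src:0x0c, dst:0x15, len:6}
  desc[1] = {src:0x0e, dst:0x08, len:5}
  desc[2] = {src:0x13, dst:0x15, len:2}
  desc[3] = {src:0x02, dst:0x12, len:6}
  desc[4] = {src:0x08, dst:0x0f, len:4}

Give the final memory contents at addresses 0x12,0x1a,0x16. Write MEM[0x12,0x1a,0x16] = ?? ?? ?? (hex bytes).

D0: mem[0x15..0x1a] <- [c5 f4 bb 0f 3d 92]
D1: mem[0x08..0x0c] <- [bb 0f 3d 92 01]
D2: mem[0x15..0x16] <- [bf 4e]
D3: mem[0x12..0x17] <- [99 2d fa b6 c4 c9]
D4: mem[0x0f..0x12] <- [bb 0f 3d 92]
query mem[0x12]=0x92, mem[0x1a]=0x92, mem[0x16]=0xc4

MEM[0x12,0x1a,0x16] = 92 92 c4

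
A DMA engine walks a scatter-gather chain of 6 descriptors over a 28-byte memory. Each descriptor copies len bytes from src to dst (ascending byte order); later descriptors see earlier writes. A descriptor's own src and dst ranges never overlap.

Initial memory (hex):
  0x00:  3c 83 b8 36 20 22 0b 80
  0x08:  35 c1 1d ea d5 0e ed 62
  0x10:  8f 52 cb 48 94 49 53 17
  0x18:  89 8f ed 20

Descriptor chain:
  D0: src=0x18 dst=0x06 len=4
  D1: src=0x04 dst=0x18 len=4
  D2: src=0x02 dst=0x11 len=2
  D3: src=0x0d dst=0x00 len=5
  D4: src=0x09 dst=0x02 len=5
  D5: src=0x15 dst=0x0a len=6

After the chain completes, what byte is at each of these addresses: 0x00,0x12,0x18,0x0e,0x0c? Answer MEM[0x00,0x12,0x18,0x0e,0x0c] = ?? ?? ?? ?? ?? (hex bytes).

D0: mem[0x06..0x09] <- [89 8f ed 20]
D1: mem[0x18..0x1b] <- [20 22 89 8f]
D2: mem[0x11..0x12] <- [b8 36]
D3: mem[0x00..0x04] <- [0e ed 62 8f b8]
D4: mem[0x02..0x06] <- [20 1d ea d5 0e]
D5: mem[0x0a..0x0f] <- [49 53 17 20 22 89]
query mem[0x00]=0x0e, mem[0x12]=0x36, mem[0x18]=0x20, mem[0x0e]=0x22, mem[0x0c]=0x17

MEM[0x00,0x12,0x18,0x0e,0x0c] = 0e 36 20 22 17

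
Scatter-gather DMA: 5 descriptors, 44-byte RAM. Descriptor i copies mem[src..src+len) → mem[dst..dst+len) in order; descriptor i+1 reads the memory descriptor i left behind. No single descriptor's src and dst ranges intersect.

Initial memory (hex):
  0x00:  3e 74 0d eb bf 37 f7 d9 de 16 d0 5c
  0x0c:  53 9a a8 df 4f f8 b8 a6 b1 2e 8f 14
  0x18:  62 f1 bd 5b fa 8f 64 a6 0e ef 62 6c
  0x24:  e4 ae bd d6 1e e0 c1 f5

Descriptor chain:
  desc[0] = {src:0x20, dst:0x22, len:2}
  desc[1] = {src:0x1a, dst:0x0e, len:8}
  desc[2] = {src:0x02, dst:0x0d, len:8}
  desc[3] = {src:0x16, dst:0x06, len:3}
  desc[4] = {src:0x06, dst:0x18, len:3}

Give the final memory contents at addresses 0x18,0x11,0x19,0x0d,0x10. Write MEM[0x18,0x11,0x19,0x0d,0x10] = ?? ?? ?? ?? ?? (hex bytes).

[0] 0x20->0x22 len=2 : 0e ef
[1] 0x1a->0x0e len=8 : bd 5b fa 8f 64 a6 0e ef
[2] 0x02->0x0d len=8 : 0d eb bf 37 f7 d9 de 16
[3] 0x16->0x06 len=3 : 8f 14 62
[4] 0x06->0x18 len=3 : 8f 14 62
query mem[0x18]=0x8f, mem[0x11]=0xf7, mem[0x19]=0x14, mem[0x0d]=0x0d, mem[0x10]=0x37

MEM[0x18,0x11,0x19,0x0d,0x10] = 8f f7 14 0d 37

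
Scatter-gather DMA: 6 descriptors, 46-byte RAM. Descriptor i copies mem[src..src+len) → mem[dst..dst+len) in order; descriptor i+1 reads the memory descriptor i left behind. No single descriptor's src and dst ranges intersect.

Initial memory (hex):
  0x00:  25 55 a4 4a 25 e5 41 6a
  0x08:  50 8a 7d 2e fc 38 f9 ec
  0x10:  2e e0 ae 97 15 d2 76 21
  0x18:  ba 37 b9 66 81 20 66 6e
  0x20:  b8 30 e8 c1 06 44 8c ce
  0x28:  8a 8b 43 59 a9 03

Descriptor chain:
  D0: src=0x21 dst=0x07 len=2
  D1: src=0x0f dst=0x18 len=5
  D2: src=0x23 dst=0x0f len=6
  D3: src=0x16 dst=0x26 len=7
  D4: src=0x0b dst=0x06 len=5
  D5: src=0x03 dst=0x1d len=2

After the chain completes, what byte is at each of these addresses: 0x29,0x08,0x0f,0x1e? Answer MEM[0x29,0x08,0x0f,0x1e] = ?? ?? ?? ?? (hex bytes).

MEM[0x29,0x08,0x0f,0x1e] = 2e 38 c1 25

D0: mem[0x07..0x08] <- [30 e8]
D1: mem[0x18..0x1c] <- [ec 2e e0 ae 97]
D2: mem[0x0f..0x14] <- [c1 06 44 8c ce 8a]
D3: mem[0x26..0x2c] <- [76 21 ec 2e e0 ae 97]
D4: mem[0x06..0x0a] <- [2e fc 38 f9 c1]
D5: mem[0x1d..0x1e] <- [4a 25]
query mem[0x29]=0x2e, mem[0x08]=0x38, mem[0x0f]=0xc1, mem[0x1e]=0x25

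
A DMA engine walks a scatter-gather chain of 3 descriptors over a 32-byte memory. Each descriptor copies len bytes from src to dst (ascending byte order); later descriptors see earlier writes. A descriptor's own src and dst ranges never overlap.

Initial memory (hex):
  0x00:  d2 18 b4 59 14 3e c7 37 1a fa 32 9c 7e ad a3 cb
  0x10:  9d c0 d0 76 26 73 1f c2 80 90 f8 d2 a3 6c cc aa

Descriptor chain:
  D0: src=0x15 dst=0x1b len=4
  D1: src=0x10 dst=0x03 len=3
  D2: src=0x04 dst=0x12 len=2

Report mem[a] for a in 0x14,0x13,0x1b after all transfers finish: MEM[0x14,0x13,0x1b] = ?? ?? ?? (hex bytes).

MEM[0x14,0x13,0x1b] = 26 d0 73

#0 dst[0x1b+4] := {0x73,0x1f,0xc2,0x80}
#1 dst[0x03+3] := {0x9d,0xc0,0xd0}
#2 dst[0x12+2] := {0xc0,0xd0}
query mem[0x14]=0x26, mem[0x13]=0xd0, mem[0x1b]=0x73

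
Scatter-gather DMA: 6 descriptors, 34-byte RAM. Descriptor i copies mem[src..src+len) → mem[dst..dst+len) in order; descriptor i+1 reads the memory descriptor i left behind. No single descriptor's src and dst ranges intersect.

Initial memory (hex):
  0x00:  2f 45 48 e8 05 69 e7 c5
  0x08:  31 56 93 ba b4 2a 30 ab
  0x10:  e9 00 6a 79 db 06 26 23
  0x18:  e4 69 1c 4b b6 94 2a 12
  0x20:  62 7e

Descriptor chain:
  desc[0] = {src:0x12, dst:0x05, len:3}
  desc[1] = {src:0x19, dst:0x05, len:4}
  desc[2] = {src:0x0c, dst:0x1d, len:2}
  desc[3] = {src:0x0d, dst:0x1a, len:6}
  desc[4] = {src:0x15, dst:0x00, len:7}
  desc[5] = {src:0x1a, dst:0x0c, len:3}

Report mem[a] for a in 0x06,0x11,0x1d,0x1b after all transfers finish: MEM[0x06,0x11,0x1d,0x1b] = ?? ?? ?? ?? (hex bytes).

[0] 0x12->0x05 len=3 : 6a 79 db
[1] 0x19->0x05 len=4 : 69 1c 4b b6
[2] 0x0c->0x1d len=2 : b4 2a
[3] 0x0d->0x1a len=6 : 2a 30 ab e9 00 6a
[4] 0x15->0x00 len=7 : 06 26 23 e4 69 2a 30
[5] 0x1a->0x0c len=3 : 2a 30 ab
query mem[0x06]=0x30, mem[0x11]=0x00, mem[0x1d]=0xe9, mem[0x1b]=0x30

MEM[0x06,0x11,0x1d,0x1b] = 30 00 e9 30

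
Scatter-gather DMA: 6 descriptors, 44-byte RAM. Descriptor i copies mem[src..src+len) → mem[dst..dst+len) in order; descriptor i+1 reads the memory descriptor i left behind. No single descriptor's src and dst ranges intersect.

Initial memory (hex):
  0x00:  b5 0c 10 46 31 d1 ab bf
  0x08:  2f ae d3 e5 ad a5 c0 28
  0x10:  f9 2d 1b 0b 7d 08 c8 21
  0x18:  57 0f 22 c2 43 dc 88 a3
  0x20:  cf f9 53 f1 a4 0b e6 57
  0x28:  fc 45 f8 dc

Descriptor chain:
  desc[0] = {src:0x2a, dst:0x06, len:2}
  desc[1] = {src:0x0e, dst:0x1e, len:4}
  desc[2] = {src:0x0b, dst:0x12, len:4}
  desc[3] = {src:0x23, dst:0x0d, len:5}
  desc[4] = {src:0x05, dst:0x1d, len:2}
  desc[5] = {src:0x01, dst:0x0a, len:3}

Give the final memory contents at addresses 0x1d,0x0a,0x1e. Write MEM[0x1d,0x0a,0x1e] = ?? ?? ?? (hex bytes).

MEM[0x1d,0x0a,0x1e] = d1 0c f8

#0 dst[0x06+2] := {0xf8,0xdc}
#1 dst[0x1e+4] := {0xc0,0x28,0xf9,0x2d}
#2 dst[0x12+4] := {0xe5,0xad,0xa5,0xc0}
#3 dst[0x0d+5] := {0xf1,0xa4,0x0b,0xe6,0x57}
#4 dst[0x1d+2] := {0xd1,0xf8}
#5 dst[0x0a+3] := {0x0c,0x10,0x46}
query mem[0x1d]=0xd1, mem[0x0a]=0x0c, mem[0x1e]=0xf8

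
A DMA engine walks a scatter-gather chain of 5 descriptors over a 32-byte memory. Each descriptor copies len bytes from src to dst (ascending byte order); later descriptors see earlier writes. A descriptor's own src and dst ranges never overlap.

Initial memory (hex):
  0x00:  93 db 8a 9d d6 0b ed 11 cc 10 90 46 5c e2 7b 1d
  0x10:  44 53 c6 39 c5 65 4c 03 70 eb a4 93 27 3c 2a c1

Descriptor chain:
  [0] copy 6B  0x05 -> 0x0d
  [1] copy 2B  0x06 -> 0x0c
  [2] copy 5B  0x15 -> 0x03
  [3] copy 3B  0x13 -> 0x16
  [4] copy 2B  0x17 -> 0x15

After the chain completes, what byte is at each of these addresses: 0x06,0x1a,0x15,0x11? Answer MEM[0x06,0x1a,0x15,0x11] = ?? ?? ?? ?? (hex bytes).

#0 dst[0x0d+6] := {0x0b,0xed,0x11,0xcc,0x10,0x90}
#1 dst[0x0c+2] := {0xed,0x11}
#2 dst[0x03+5] := {0x65,0x4c,0x03,0x70,0xeb}
#3 dst[0x16+3] := {0x39,0xc5,0x65}
#4 dst[0x15+2] := {0xc5,0x65}
query mem[0x06]=0x70, mem[0x1a]=0xa4, mem[0x15]=0xc5, mem[0x11]=0x10

MEM[0x06,0x1a,0x15,0x11] = 70 a4 c5 10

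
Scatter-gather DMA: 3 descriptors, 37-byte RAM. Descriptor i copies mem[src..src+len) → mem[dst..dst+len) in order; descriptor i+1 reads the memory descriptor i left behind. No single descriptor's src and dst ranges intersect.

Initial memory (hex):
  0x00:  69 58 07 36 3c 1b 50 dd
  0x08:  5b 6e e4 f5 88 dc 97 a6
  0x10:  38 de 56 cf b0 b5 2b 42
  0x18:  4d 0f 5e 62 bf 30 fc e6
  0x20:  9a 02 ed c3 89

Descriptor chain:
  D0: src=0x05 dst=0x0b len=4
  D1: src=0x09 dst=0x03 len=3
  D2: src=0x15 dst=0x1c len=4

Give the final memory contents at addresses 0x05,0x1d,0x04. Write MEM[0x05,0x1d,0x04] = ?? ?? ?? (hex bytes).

[0] 0x05->0x0b len=4 : 1b 50 dd 5b
[1] 0x09->0x03 len=3 : 6e e4 1b
[2] 0x15->0x1c len=4 : b5 2b 42 4d
query mem[0x05]=0x1b, mem[0x1d]=0x2b, mem[0x04]=0xe4

MEM[0x05,0x1d,0x04] = 1b 2b e4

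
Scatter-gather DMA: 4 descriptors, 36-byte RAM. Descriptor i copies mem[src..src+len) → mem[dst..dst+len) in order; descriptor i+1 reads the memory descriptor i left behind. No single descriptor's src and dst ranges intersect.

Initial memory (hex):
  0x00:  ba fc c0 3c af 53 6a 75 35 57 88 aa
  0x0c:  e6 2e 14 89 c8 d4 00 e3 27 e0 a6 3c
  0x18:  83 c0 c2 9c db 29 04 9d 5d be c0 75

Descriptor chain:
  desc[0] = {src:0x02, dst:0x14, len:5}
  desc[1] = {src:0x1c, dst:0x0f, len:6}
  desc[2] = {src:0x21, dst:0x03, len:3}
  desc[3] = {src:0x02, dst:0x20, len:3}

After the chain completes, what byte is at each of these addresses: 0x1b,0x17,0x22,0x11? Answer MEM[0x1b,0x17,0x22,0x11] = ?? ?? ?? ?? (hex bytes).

D0: mem[0x14..0x18] <- [c0 3c af 53 6a]
D1: mem[0x0f..0x14] <- [db 29 04 9d 5d be]
D2: mem[0x03..0x05] <- [be c0 75]
D3: mem[0x20..0x22] <- [c0 be c0]
query mem[0x1b]=0x9c, mem[0x17]=0x53, mem[0x22]=0xc0, mem[0x11]=0x04

MEM[0x1b,0x17,0x22,0x11] = 9c 53 c0 04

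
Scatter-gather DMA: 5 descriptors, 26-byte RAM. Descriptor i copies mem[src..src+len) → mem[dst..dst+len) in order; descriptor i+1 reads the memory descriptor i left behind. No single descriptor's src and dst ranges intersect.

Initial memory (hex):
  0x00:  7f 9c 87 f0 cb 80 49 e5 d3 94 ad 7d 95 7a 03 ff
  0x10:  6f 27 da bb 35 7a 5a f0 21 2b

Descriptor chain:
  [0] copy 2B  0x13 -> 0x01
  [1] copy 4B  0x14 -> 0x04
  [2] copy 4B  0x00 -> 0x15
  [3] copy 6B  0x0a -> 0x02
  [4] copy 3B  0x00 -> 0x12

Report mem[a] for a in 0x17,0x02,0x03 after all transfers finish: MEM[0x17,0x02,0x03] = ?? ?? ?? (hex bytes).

[0] 0x13->0x01 len=2 : bb 35
[1] 0x14->0x04 len=4 : 35 7a 5a f0
[2] 0x00->0x15 len=4 : 7f bb 35 f0
[3] 0x0a->0x02 len=6 : ad 7d 95 7a 03 ff
[4] 0x00->0x12 len=3 : 7f bb ad
query mem[0x17]=0x35, mem[0x02]=0xad, mem[0x03]=0x7d

MEM[0x17,0x02,0x03] = 35 ad 7d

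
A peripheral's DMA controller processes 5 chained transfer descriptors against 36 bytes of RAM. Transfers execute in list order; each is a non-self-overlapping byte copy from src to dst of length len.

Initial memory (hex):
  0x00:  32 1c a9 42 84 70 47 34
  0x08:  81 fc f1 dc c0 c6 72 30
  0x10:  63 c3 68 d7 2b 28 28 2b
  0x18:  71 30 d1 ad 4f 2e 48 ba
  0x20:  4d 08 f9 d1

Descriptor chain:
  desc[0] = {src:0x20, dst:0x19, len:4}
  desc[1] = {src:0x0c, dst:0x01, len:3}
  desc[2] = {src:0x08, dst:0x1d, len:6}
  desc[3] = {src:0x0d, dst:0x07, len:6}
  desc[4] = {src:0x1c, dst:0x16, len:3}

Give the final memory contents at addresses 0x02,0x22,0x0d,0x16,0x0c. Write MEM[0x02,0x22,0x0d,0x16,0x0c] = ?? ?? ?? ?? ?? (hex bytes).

  after D0: wrote 4B at 0x19 = 4d08f9d1
  after D1: wrote 3B at 0x01 = c0c672
  after D2: wrote 6B at 0x1d = 81fcf1dcc0c6
  after D3: wrote 6B at 0x07 = c6723063c368
  after D4: wrote 3B at 0x16 = d181fc
query mem[0x02]=0xc6, mem[0x22]=0xc6, mem[0x0d]=0xc6, mem[0x16]=0xd1, mem[0x0c]=0x68

MEM[0x02,0x22,0x0d,0x16,0x0c] = c6 c6 c6 d1 68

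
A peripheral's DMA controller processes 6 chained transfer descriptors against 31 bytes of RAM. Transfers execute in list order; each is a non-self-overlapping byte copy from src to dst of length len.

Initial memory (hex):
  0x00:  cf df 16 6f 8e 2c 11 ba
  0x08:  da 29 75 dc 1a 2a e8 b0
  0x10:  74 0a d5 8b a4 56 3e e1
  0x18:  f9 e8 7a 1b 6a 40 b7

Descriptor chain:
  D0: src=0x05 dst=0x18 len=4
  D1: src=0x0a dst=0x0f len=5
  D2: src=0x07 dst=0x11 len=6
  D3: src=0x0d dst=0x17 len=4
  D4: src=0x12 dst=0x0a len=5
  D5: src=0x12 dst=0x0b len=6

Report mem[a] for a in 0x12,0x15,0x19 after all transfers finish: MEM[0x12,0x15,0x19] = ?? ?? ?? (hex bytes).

MEM[0x12,0x15,0x19] = da dc 75

D0: mem[0x18..0x1b] <- [2c 11 ba da]
D1: mem[0x0f..0x13] <- [75 dc 1a 2a e8]
D2: mem[0x11..0x16] <- [ba da 29 75 dc 1a]
D3: mem[0x17..0x1a] <- [2a e8 75 dc]
D4: mem[0x0a..0x0e] <- [da 29 75 dc 1a]
D5: mem[0x0b..0x10] <- [da 29 75 dc 1a 2a]
query mem[0x12]=0xda, mem[0x15]=0xdc, mem[0x19]=0x75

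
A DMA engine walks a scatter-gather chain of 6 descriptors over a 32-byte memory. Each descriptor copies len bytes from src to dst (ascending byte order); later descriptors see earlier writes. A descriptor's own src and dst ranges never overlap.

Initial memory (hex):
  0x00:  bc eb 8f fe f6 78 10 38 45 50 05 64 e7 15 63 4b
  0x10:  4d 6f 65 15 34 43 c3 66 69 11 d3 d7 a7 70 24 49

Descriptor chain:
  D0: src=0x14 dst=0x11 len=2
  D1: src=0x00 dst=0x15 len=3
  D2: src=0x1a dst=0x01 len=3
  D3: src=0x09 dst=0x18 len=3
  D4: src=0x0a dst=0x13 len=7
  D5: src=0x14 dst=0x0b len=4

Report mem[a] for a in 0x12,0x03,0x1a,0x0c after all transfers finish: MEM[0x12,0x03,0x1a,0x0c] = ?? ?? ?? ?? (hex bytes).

  after D0: wrote 2B at 0x11 = 3443
  after D1: wrote 3B at 0x15 = bceb8f
  after D2: wrote 3B at 0x01 = d3d7a7
  after D3: wrote 3B at 0x18 = 500564
  after D4: wrote 7B at 0x13 = 0564e715634b4d
  after D5: wrote 4B at 0x0b = 64e71563
query mem[0x12]=0x43, mem[0x03]=0xa7, mem[0x1a]=0x64, mem[0x0c]=0xe7

MEM[0x12,0x03,0x1a,0x0c] = 43 a7 64 e7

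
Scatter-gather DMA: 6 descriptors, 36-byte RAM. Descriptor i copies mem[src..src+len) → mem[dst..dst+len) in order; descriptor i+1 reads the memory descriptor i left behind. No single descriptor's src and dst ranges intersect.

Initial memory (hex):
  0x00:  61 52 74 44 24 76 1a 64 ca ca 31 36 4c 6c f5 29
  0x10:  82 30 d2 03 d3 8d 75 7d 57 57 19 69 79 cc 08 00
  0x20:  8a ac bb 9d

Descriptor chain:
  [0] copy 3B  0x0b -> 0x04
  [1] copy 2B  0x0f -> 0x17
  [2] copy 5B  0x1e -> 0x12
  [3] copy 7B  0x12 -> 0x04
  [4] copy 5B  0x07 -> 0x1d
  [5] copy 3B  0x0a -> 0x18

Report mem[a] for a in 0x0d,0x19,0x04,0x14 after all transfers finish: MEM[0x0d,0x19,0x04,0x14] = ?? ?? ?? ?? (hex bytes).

D0: mem[0x04..0x06] <- [36 4c 6c]
D1: mem[0x17..0x18] <- [29 82]
D2: mem[0x12..0x16] <- [08 00 8a ac bb]
D3: mem[0x04..0x0a] <- [08 00 8a ac bb 29 82]
D4: mem[0x1d..0x21] <- [ac bb 29 82 36]
D5: mem[0x18..0x1a] <- [82 36 4c]
query mem[0x0d]=0x6c, mem[0x19]=0x36, mem[0x04]=0x08, mem[0x14]=0x8a

MEM[0x0d,0x19,0x04,0x14] = 6c 36 08 8a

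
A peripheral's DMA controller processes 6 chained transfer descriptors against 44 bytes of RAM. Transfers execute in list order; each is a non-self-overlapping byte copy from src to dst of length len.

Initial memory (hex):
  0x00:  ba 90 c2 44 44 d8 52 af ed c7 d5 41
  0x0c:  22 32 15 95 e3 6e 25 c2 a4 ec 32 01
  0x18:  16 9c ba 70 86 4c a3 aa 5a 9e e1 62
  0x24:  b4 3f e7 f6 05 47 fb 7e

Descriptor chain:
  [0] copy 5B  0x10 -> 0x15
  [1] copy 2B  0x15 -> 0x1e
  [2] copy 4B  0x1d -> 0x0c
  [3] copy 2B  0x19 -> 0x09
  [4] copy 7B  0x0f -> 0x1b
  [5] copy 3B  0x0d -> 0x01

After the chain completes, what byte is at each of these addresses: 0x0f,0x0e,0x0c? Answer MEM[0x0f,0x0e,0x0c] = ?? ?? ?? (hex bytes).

MEM[0x0f,0x0e,0x0c] = 5a 6e 4c

[0] 0x10->0x15 len=5 : e3 6e 25 c2 a4
[1] 0x15->0x1e len=2 : e3 6e
[2] 0x1d->0x0c len=4 : 4c e3 6e 5a
[3] 0x19->0x09 len=2 : a4 ba
[4] 0x0f->0x1b len=7 : 5a e3 6e 25 c2 a4 e3
[5] 0x0d->0x01 len=3 : e3 6e 5a
query mem[0x0f]=0x5a, mem[0x0e]=0x6e, mem[0x0c]=0x4c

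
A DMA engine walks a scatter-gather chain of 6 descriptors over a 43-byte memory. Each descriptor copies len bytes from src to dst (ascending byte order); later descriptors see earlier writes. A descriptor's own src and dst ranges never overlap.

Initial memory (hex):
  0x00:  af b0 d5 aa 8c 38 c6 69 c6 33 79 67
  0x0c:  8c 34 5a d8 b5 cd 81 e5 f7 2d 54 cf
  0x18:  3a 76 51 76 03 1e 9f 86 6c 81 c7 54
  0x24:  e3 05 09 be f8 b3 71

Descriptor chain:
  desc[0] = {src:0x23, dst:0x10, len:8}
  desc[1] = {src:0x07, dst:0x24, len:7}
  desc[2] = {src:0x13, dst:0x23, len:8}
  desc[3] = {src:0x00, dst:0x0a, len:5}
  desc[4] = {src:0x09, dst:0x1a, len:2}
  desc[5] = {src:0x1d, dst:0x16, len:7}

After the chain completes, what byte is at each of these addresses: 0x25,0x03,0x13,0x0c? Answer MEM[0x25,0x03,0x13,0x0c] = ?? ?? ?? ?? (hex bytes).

MEM[0x25,0x03,0x13,0x0c] = f8 aa 09 d5

  after D0: wrote 8B at 0x10 = 54e30509bef8b371
  after D1: wrote 7B at 0x24 = 69c63379678c34
  after D2: wrote 8B at 0x23 = 09bef8b3713a7651
  after D3: wrote 5B at 0x0a = afb0d5aa8c
  after D4: wrote 2B at 0x1a = 33af
  after D5: wrote 7B at 0x16 = 1e9f866c81c709
query mem[0x25]=0xf8, mem[0x03]=0xaa, mem[0x13]=0x09, mem[0x0c]=0xd5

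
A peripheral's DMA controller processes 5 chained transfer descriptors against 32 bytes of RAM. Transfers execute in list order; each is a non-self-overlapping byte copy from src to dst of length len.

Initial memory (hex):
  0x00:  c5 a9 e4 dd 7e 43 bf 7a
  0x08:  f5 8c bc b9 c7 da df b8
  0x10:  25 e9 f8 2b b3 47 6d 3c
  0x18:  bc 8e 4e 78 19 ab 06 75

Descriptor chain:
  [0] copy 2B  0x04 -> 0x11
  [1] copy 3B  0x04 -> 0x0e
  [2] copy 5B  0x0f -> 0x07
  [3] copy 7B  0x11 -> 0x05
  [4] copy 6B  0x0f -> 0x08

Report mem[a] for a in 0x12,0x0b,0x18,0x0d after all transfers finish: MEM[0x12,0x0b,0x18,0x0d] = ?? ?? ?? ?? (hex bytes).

  after D0: wrote 2B at 0x11 = 7e43
  after D1: wrote 3B at 0x0e = 7e43bf
  after D2: wrote 5B at 0x07 = 43bf7e432b
  after D3: wrote 7B at 0x05 = 7e432bb3476d3c
  after D4: wrote 6B at 0x08 = 43bf7e432bb3
query mem[0x12]=0x43, mem[0x0b]=0x43, mem[0x18]=0xbc, mem[0x0d]=0xb3

MEM[0x12,0x0b,0x18,0x0d] = 43 43 bc b3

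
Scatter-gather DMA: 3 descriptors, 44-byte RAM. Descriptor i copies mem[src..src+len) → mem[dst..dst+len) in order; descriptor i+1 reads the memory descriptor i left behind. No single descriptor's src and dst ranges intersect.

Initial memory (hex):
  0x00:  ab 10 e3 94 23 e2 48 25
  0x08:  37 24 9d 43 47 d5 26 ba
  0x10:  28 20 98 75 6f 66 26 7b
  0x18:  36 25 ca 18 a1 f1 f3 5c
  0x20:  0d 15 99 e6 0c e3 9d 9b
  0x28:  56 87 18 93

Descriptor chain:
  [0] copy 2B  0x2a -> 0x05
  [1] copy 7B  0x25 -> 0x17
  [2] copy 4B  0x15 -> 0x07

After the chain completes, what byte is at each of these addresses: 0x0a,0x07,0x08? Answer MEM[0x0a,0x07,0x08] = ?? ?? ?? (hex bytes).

MEM[0x0a,0x07,0x08] = 9d 66 26

D0: mem[0x05..0x06] <- [18 93]
D1: mem[0x17..0x1d] <- [e3 9d 9b 56 87 18 93]
D2: mem[0x07..0x0a] <- [66 26 e3 9d]
query mem[0x0a]=0x9d, mem[0x07]=0x66, mem[0x08]=0x26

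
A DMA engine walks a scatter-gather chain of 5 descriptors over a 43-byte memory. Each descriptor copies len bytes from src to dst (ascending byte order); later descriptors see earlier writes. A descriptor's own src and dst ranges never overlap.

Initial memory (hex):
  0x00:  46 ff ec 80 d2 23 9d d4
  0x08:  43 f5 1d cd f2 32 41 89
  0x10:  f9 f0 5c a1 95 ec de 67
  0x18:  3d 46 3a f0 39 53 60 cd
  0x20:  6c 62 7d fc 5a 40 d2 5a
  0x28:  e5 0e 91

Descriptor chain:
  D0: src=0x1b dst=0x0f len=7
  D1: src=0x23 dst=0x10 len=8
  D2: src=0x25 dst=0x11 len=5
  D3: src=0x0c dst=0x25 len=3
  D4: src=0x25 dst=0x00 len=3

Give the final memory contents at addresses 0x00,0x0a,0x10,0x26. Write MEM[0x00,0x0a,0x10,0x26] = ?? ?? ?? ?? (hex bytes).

D0: mem[0x0f..0x15] <- [f0 39 53 60 cd 6c 62]
D1: mem[0x10..0x17] <- [fc 5a 40 d2 5a e5 0e 91]
D2: mem[0x11..0x15] <- [40 d2 5a e5 0e]
D3: mem[0x25..0x27] <- [f2 32 41]
D4: mem[0x00..0x02] <- [f2 32 41]
query mem[0x00]=0xf2, mem[0x0a]=0x1d, mem[0x10]=0xfc, mem[0x26]=0x32

MEM[0x00,0x0a,0x10,0x26] = f2 1d fc 32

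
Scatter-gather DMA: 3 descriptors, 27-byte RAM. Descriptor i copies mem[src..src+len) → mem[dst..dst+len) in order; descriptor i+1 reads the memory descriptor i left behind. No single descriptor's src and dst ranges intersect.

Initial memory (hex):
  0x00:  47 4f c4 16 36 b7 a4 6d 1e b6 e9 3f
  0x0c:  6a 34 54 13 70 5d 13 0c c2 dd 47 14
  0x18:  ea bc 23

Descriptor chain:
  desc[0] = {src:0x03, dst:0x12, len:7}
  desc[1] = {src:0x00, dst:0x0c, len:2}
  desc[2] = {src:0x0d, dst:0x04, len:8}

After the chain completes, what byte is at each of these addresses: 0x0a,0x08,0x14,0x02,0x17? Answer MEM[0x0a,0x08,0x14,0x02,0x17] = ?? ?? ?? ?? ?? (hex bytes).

#0 dst[0x12+7] := {0x16,0x36,0xb7,0xa4,0x6d,0x1e,0xb6}
#1 dst[0x0c+2] := {0x47,0x4f}
#2 dst[0x04+8] := {0x4f,0x54,0x13,0x70,0x5d,0x16,0x36,0xb7}
query mem[0x0a]=0x36, mem[0x08]=0x5d, mem[0x14]=0xb7, mem[0x02]=0xc4, mem[0x17]=0x1e

MEM[0x0a,0x08,0x14,0x02,0x17] = 36 5d b7 c4 1e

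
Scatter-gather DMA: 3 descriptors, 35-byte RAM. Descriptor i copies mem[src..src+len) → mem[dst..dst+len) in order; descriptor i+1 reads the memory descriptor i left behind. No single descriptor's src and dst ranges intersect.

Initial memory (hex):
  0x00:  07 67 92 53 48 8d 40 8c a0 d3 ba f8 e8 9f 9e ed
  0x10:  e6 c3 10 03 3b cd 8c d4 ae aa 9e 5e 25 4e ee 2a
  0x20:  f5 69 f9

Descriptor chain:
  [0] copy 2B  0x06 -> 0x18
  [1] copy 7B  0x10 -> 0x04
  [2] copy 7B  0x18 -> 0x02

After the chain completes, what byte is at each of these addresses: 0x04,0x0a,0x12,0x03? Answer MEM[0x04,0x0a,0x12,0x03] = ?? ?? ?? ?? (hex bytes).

MEM[0x04,0x0a,0x12,0x03] = 9e 8c 10 8c

D0: mem[0x18..0x19] <- [40 8c]
D1: mem[0x04..0x0a] <- [e6 c3 10 03 3b cd 8c]
D2: mem[0x02..0x08] <- [40 8c 9e 5e 25 4e ee]
query mem[0x04]=0x9e, mem[0x0a]=0x8c, mem[0x12]=0x10, mem[0x03]=0x8c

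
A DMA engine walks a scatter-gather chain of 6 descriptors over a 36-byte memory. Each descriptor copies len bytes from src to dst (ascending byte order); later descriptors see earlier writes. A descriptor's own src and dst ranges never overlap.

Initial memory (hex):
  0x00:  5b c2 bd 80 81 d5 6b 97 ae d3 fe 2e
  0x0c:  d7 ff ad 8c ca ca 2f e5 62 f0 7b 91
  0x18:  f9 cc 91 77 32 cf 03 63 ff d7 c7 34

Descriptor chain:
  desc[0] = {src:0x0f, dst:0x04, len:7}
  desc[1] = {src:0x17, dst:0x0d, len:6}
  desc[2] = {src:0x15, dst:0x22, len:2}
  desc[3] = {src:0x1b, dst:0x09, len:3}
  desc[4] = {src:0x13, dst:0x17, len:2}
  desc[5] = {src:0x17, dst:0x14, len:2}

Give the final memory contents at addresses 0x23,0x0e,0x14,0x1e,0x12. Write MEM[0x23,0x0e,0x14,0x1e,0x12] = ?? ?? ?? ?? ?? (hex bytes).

[0] 0x0f->0x04 len=7 : 8c ca ca 2f e5 62 f0
[1] 0x17->0x0d len=6 : 91 f9 cc 91 77 32
[2] 0x15->0x22 len=2 : f0 7b
[3] 0x1b->0x09 len=3 : 77 32 cf
[4] 0x13->0x17 len=2 : e5 62
[5] 0x17->0x14 len=2 : e5 62
query mem[0x23]=0x7b, mem[0x0e]=0xf9, mem[0x14]=0xe5, mem[0x1e]=0x03, mem[0x12]=0x32

MEM[0x23,0x0e,0x14,0x1e,0x12] = 7b f9 e5 03 32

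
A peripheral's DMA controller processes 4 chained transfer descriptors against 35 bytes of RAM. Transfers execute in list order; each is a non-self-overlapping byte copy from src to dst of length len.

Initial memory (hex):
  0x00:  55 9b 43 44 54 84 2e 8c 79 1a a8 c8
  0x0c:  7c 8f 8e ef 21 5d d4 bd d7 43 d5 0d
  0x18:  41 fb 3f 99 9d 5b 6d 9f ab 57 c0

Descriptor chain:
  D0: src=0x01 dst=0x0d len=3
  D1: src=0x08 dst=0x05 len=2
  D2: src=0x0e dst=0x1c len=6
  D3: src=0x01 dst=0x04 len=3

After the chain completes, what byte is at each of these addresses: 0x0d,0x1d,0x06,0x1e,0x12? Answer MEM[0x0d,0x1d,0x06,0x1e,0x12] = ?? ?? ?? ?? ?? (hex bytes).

#0 dst[0x0d+3] := {0x9b,0x43,0x44}
#1 dst[0x05+2] := {0x79,0x1a}
#2 dst[0x1c+6] := {0x43,0x44,0x21,0x5d,0xd4,0xbd}
#3 dst[0x04+3] := {0x9b,0x43,0x44}
query mem[0x0d]=0x9b, mem[0x1d]=0x44, mem[0x06]=0x44, mem[0x1e]=0x21, mem[0x12]=0xd4

MEM[0x0d,0x1d,0x06,0x1e,0x12] = 9b 44 44 21 d4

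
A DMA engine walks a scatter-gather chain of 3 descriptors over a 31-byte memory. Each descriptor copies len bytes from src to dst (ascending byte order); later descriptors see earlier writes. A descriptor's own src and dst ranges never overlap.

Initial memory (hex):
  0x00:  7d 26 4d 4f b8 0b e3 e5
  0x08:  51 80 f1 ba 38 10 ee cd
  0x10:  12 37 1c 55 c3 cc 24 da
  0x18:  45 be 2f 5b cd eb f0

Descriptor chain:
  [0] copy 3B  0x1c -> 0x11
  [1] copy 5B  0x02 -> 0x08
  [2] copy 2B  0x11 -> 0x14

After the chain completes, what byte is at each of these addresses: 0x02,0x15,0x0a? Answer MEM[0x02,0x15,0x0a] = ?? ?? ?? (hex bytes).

  after D0: wrote 3B at 0x11 = cdebf0
  after D1: wrote 5B at 0x08 = 4d4fb80be3
  after D2: wrote 2B at 0x14 = cdeb
query mem[0x02]=0x4d, mem[0x15]=0xeb, mem[0x0a]=0xb8

MEM[0x02,0x15,0x0a] = 4d eb b8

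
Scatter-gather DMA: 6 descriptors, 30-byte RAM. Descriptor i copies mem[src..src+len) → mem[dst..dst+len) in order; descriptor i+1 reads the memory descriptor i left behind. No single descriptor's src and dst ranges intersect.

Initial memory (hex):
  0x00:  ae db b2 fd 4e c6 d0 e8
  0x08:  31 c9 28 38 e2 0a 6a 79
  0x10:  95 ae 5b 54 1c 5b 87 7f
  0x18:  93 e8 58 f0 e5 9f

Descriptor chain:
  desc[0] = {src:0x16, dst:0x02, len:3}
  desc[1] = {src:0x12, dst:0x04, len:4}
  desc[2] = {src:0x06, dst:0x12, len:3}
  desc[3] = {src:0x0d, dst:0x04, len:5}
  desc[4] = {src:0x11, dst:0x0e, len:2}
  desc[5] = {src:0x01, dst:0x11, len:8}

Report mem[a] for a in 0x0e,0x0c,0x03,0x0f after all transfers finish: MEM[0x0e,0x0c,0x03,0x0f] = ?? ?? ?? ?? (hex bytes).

MEM[0x0e,0x0c,0x03,0x0f] = ae e2 7f 1c

#0 dst[0x02+3] := {0x87,0x7f,0x93}
#1 dst[0x04+4] := {0x5b,0x54,0x1c,0x5b}
#2 dst[0x12+3] := {0x1c,0x5b,0x31}
#3 dst[0x04+5] := {0x0a,0x6a,0x79,0x95,0xae}
#4 dst[0x0e+2] := {0xae,0x1c}
#5 dst[0x11+8] := {0xdb,0x87,0x7f,0x0a,0x6a,0x79,0x95,0xae}
query mem[0x0e]=0xae, mem[0x0c]=0xe2, mem[0x03]=0x7f, mem[0x0f]=0x1c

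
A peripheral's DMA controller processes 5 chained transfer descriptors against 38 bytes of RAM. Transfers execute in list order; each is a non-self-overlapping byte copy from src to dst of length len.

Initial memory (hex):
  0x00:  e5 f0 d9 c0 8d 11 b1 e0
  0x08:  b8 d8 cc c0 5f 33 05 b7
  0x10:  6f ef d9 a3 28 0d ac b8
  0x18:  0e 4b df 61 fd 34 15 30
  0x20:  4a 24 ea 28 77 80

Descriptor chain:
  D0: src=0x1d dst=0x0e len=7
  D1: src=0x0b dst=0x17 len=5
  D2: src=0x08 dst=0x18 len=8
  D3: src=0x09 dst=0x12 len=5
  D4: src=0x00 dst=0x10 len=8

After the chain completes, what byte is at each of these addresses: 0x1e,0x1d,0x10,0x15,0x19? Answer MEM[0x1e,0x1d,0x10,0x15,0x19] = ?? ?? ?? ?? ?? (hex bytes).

  after D0: wrote 7B at 0x0e = 3415304a24ea28
  after D1: wrote 5B at 0x17 = c05f333415
  after D2: wrote 8B at 0x18 = b8d8ccc05f333415
  after D3: wrote 5B at 0x12 = d8ccc05f33
  after D4: wrote 8B at 0x10 = e5f0d9c08d11b1e0
query mem[0x1e]=0x34, mem[0x1d]=0x33, mem[0x10]=0xe5, mem[0x15]=0x11, mem[0x19]=0xd8

MEM[0x1e,0x1d,0x10,0x15,0x19] = 34 33 e5 11 d8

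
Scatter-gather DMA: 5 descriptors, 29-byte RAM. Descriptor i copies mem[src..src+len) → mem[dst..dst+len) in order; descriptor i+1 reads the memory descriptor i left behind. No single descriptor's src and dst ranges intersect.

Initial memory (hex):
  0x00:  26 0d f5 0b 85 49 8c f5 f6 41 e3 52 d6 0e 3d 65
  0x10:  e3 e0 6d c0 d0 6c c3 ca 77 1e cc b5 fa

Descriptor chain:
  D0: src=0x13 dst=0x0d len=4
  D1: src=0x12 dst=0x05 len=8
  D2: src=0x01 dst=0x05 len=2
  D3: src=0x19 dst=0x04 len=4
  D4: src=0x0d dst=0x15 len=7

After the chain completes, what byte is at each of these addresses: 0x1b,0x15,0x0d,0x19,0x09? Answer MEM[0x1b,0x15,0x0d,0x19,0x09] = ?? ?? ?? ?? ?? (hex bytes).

MEM[0x1b,0x15,0x0d,0x19,0x09] = c0 c0 c0 e0 c3

[0] 0x13->0x0d len=4 : c0 d0 6c c3
[1] 0x12->0x05 len=8 : 6d c0 d0 6c c3 ca 77 1e
[2] 0x01->0x05 len=2 : 0d f5
[3] 0x19->0x04 len=4 : 1e cc b5 fa
[4] 0x0d->0x15 len=7 : c0 d0 6c c3 e0 6d c0
query mem[0x1b]=0xc0, mem[0x15]=0xc0, mem[0x0d]=0xc0, mem[0x19]=0xe0, mem[0x09]=0xc3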